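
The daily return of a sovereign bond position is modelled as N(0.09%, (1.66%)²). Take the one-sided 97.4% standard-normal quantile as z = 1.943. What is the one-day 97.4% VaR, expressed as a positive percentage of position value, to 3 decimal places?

3.135%

VaR = −μ + z·σ = −(0.09%) + 1.943 × 1.66% = 3.135%.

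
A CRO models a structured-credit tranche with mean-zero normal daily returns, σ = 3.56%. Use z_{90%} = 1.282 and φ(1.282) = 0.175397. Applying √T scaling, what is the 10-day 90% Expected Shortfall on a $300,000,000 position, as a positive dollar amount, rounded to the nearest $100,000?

σ_{10d} = 3.56% × √10 = 11.258%.
ES multiplier = φ(z)/(1−α) = 0.175397/0.1 = 1.754.
ES = 11.258% × 1.754 = 19.747%; on $300,000,000: $59,241,000.

$59,200,000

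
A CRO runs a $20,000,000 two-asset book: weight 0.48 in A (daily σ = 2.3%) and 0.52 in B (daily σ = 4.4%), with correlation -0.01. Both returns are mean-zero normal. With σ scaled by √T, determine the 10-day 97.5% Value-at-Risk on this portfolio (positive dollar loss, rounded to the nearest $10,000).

σ_p = √(0.48²·2.3² + 0.52²·4.4² + 2·-0.01·0.48·0.52·2.3·4.4) = 2.530%.
σ_{10d} = 2.530% × √10 = 8.001%.
z(97.5%) = 1.960.
VaR = 1.960 × 8.001% = 15.682%; on $20,000,000 that is $3,136,400.

$3,140,000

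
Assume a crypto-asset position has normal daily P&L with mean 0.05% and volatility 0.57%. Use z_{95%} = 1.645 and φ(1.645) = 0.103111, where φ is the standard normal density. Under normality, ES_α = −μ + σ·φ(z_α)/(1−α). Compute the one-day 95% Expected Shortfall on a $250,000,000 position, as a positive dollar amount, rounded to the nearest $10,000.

$2,810,000

Tail multiplier: φ(z)/(1−α) = 0.103111 / 0.05 = 2.062.
ES = −(0.05%) + 0.57% × 2.062 = 1.125%.
On $250,000,000: 0.01125 × $250,000,000 = $2,812,500.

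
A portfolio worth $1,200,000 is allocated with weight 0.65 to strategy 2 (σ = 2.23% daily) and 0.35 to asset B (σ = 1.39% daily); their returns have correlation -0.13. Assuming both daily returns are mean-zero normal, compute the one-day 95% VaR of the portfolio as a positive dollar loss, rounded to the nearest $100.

σ_p² = 0.65²·2.23² + 0.35²·1.39² + 2·-0.13·0.65·0.35·2.23·1.39 = 2.1544 (%²).
σ_p = √2.1544 = 1.468%.
At 95%, z = 1.645.
VaR = 1.645 × 1.468% = 2.415%; on $1,200,000 that is $28,980.

$29,000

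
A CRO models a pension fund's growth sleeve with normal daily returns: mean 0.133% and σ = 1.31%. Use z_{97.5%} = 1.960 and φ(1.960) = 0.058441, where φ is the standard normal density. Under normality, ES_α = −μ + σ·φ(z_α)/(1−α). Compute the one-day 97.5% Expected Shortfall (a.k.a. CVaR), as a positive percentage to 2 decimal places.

Tail multiplier: φ(z)/(1−α) = 0.058441 / 0.025 = 2.338.
ES = −(0.133%) + 1.31% × 2.338 = 2.930%.

2.93%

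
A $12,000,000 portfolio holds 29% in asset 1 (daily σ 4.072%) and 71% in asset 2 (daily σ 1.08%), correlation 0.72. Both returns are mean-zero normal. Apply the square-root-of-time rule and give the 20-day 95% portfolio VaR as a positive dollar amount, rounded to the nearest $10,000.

σ_p = √(0.29²·4.072² + 0.71²·1.08² + 2·0.72·0.29·0.71·4.072·1.08) = 1.813%.
σ_{20d} = 1.813% × √20 = 8.108%.
z(95%) = 1.645.
VaR = 1.645 × 8.108% = 13.338%; on $12,000,000 that is $1,600,560.

$1,600,000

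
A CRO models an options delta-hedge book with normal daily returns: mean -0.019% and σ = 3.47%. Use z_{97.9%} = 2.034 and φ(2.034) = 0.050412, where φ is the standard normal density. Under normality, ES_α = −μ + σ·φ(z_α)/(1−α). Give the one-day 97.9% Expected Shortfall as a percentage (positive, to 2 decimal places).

8.35%

Tail multiplier: φ(z)/(1−α) = 0.050412 / 0.021 = 2.401.
ES = −(-0.019%) + 3.47% × 2.401 = 8.350%.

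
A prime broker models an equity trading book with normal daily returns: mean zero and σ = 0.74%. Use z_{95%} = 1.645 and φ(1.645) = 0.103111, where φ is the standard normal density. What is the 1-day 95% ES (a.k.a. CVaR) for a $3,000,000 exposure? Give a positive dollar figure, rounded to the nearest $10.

$45,780

Tail multiplier: φ(z)/(1−α) = 0.103111 / 0.05 = 2.062.
ES = 0.74% × 2.062 = 1.526%.
On $3,000,000: 0.01526 × $3,000,000 = $45,780.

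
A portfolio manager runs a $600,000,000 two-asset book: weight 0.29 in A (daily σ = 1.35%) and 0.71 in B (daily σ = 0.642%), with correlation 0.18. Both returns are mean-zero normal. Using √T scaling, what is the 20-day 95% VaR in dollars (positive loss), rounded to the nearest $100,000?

σ_p = √(0.29²·1.35² + 0.71²·0.642² + 2·0.18·0.29·0.71·1.35·0.642) = 0.652%.
σ_{20d} = 0.652% × √20 = 2.916%.
z(95%) = 1.645.
VaR = 1.645 × 2.916% = 4.797%; on $600,000,000 that is $28,782,000.

$28,800,000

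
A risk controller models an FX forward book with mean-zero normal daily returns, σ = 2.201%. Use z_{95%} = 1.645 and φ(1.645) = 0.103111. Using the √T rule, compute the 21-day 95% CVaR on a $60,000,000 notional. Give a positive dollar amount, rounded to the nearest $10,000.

$12,480,000

σ_{21d} = 2.201% × √21 = 10.086%.
ES multiplier = φ(z)/(1−α) = 0.103111/0.05 = 2.062.
ES = 10.086% × 2.062 = 20.797%; on $60,000,000: $12,478,200.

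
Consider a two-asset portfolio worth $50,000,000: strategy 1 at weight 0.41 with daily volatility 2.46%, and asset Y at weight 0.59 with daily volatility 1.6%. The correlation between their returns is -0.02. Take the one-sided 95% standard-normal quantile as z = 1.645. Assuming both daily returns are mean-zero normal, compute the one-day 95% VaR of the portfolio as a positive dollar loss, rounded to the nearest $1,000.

σ_p² = 0.41²·2.46² + 0.59²·1.6² + 2·-0.02·0.41·0.59·2.46·1.6 = 1.8703 (%²).
σ_p = √1.8703 = 1.368%.
VaR = 1.645 × 1.368% = 2.250%; on $50,000,000 that is $1,125,000.

$1,125,000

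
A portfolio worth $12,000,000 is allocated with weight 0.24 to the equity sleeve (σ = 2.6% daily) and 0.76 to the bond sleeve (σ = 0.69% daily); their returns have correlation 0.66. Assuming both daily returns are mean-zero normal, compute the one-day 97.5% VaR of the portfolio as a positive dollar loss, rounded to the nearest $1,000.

σ_p² = 0.24²·2.6² + 0.76²·0.69² + 2·0.66·0.24·0.76·2.6·0.69 = 1.0963 (%²).
σ_p = √1.0963 = 1.047%.
At 97.5%, z = 1.960.
VaR = 1.960 × 1.047% = 2.052%; on $12,000,000 that is $246,240.

$246,000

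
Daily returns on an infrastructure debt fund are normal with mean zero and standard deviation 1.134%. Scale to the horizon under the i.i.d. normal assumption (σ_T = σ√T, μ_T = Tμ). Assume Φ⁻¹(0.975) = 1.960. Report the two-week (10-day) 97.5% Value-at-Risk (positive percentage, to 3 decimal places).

σ_{10d} = 1.134% × √10 = 3.586%.
VaR = 1.960 × 3.586% = 7.029%.

7.029%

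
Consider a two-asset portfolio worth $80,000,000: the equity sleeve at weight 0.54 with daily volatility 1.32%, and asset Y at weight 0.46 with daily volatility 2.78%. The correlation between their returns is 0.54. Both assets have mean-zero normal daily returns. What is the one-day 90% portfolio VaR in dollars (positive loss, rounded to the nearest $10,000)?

σ_p² = 0.54²·1.32² + 0.46²·2.78² + 2·0.54·0.54·0.46·1.32·2.78 = 3.1279 (%²).
σ_p = √3.1279 = 1.769%.
At 90%, z = 1.282.
VaR = 1.282 × 1.769% = 2.268%; on $80,000,000 that is $1,814,400.

$1,810,000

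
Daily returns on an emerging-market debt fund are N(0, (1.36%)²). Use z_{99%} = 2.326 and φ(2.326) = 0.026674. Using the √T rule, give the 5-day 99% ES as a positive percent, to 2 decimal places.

σ_{5d} = 1.36% × √5 = 3.041%.
ES multiplier = φ(z)/(1−α) = 0.026674/0.01 = 2.667.
ES = 3.041% × 2.667 = 8.110%.

8.11%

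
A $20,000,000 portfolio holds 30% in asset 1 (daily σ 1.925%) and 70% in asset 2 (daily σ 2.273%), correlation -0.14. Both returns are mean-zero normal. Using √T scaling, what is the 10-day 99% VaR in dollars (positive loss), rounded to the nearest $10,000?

$2,380,000

σ_p = √(0.3²·1.925² + 0.7²·2.273² + 2·-0.14·0.3·0.7·1.925·2.273) = 1.615%.
σ_{10d} = 1.615% × √10 = 5.107%.
z(99%) = 2.326.
VaR = 2.326 × 5.107% = 11.879%; on $20,000,000 that is $2,375,800.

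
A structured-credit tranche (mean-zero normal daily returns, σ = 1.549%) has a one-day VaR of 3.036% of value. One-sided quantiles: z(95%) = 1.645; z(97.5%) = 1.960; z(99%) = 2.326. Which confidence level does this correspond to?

Implied z = VaR/σ = 3.036 / 1.549 = 1.960.
This matches z(97.5%) = 1.960.

97.5%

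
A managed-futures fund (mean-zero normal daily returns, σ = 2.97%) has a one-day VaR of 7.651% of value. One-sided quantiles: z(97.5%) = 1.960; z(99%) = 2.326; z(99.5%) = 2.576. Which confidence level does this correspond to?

Implied z = VaR/σ = 7.651 / 2.97 = 2.576.
This matches z(99.5%) = 2.576.

99.5%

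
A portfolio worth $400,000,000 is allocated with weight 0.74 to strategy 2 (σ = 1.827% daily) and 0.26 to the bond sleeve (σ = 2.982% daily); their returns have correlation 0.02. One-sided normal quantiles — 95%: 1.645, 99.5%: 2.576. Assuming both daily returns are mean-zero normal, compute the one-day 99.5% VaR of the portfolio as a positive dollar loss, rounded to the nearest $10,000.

$16,200,000

σ_p² = 0.74²·1.827² + 0.26²·2.982² + 2·0.02·0.74·0.26·1.827·2.982 = 2.4709 (%²).
σ_p = √2.4709 = 1.572%.
VaR = 2.576 × 1.572% = 4.049%; on $400,000,000 that is $16,196,000.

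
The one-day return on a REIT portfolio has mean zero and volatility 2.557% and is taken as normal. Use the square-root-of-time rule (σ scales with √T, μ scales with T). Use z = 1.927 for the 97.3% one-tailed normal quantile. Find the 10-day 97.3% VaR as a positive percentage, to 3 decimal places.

σ_{10d} = 2.557% × √10 = 8.086%.
VaR = 1.927 × 8.086% = 15.582%.

15.582%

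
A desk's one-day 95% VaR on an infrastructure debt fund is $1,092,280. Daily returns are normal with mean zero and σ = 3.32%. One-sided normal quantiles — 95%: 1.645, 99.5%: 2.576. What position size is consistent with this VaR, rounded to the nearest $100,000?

VaR as a fraction of value: z·σ = 1.645 × 3.32% = 5.4614%.
Position = $1,092,280 / 0.054614 = $20,000,000.

$20,000,000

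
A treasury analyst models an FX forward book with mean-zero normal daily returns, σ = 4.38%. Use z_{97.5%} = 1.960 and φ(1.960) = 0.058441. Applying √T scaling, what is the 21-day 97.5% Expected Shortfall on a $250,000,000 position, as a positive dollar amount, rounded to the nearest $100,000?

$117,300,000

σ_{21d} = 4.38% × √21 = 20.072%.
ES multiplier = φ(z)/(1−α) = 0.058441/0.025 = 2.338.
ES = 20.072% × 2.338 = 46.928%; on $250,000,000: $117,320,000.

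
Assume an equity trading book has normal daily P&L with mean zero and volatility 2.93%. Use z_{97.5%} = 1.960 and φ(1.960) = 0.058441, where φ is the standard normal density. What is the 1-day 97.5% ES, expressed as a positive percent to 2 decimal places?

Tail multiplier: φ(z)/(1−α) = 0.058441 / 0.025 = 2.338.
ES = 2.93% × 2.338 = 6.850%.

6.85%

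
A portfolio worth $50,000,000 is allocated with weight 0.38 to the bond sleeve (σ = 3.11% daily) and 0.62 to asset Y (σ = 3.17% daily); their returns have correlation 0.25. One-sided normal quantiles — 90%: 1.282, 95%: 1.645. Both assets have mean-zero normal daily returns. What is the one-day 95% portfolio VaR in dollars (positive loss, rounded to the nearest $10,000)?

σ_p² = 0.38²·3.11² + 0.62²·3.17² + 2·0.25·0.38·0.62·3.11·3.17 = 6.4208 (%²).
σ_p = √6.4208 = 2.534%.
VaR = 1.645 × 2.534% = 4.168%; on $50,000,000 that is $2,084,000.

$2,080,000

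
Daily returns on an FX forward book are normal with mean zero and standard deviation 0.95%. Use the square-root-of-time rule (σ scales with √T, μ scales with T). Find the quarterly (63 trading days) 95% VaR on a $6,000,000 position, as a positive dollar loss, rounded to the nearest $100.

At 95%, z = 1.645.
σ_{63d} = 0.95% × √63 = 7.540%.
VaR = 1.645 × 7.540% = 12.403%.
On $6,000,000: 0.12403 × $6,000,000 = $744,180.

$744,200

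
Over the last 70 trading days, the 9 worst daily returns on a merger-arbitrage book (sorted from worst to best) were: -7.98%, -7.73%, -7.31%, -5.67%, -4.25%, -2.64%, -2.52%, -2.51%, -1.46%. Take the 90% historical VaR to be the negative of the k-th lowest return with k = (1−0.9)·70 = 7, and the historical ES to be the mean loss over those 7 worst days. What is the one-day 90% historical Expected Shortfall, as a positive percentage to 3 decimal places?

5.443%

The 7 worst returns sum to -38.10%.
ES = −(-38.10%) / 7 = 5.4428…% ≈ 5.443%.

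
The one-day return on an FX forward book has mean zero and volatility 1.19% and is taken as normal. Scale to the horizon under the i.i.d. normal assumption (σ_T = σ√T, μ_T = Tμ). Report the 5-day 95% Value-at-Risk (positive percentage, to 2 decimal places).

4.38%

At 95%, z = 1.645.
σ_{5d} = 1.19% × √5 = 2.661%.
VaR = 1.645 × 2.661% = 4.377%.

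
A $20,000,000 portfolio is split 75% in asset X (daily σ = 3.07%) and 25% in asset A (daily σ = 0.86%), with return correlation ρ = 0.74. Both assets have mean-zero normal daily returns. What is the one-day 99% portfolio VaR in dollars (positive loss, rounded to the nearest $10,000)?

σ_p² = 0.75²·3.07² + 0.25²·0.86² + 2·0.74·0.75·0.25·3.07·0.86 = 6.0804 (%²).
σ_p = √6.0804 = 2.466%.
At 99%, z = 2.326.
VaR = 2.326 × 2.466% = 5.736%; on $20,000,000 that is $1,147,200.

$1,150,000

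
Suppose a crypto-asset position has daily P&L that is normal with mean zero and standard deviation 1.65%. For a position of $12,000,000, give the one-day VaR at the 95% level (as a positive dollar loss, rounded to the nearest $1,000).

At 95% one-sided, z = 1.645.
VaR = z·σ = 1.645 × 1.65% = 2.714%.
On $12,000,000: 0.02714 × $12,000,000 = $325,680.

$326,000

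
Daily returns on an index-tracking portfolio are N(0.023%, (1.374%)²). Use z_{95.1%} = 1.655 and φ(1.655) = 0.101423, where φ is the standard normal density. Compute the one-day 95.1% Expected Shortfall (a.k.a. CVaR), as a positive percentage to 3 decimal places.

Tail multiplier: φ(z)/(1−α) = 0.101423 / 0.049 = 2.070.
ES = −(0.023%) + 1.374% × 2.070 = 2.821%.

2.821%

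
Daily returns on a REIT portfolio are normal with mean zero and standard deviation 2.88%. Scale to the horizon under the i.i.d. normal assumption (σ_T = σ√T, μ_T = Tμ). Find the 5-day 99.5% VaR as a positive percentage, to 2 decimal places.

At 99.5%, z = 2.576.
σ_{5d} = 2.88% × √5 = 6.440%.
VaR = 2.576 × 6.440% = 16.589%.

16.59%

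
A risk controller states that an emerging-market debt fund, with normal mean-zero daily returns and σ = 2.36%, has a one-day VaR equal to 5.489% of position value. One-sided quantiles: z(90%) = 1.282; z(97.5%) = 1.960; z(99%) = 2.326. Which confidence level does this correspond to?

99%

Implied z = VaR/σ = 5.489 / 2.36 = 2.326.
This matches z(99%) = 2.326.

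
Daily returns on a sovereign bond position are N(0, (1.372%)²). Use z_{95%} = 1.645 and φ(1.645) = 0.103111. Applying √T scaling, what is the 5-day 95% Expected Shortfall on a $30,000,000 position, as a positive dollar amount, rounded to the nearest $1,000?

σ_{5d} = 1.372% × √5 = 3.068%.
ES multiplier = φ(z)/(1−α) = 0.103111/0.05 = 2.062.
ES = 3.068% × 2.062 = 6.326%; on $30,000,000: $1,897,800.

$1,898,000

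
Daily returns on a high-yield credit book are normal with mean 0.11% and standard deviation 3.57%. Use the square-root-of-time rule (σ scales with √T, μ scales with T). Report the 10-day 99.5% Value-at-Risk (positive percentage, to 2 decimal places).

At 99.5%, z = 2.576.
σ_{10d} = 3.57% × √10 = 11.289%; μ_{10d} = 10 × 0.11% = 1.100%.
VaR = −(1.100%) + 2.576 × 11.289% = 27.980%.

27.98%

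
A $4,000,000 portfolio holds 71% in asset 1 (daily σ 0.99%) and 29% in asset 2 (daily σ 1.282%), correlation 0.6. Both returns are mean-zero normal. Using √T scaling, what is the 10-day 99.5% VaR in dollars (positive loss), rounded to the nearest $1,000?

$317,000

σ_p = √(0.71²·0.99² + 0.29²·1.282² + 2·0.6·0.71·0.29·0.99·1.282) = 0.973%.
σ_{10d} = 0.973% × √10 = 3.077%.
z(99.5%) = 2.576.
VaR = 2.576 × 3.077% = 7.926%; on $4,000,000 that is $317,040.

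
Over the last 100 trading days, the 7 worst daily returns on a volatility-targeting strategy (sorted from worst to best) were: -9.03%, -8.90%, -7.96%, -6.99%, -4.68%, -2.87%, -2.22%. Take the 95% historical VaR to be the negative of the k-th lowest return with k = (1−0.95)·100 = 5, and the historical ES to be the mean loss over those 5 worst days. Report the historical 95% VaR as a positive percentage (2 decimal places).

4.68%

k = 5; the 5th lowest return is -4.68%, so VaR = 4.68%.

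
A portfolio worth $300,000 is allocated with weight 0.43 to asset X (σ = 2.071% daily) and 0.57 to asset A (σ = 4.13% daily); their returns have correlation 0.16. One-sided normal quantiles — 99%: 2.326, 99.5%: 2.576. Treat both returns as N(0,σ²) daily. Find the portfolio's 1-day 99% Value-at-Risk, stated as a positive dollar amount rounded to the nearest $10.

σ_p² = 0.43²·2.071² + 0.57²·4.13² + 2·0.16·0.43·0.57·2.071·4.13 = 7.0057 (%²).
σ_p = √7.0057 = 2.647%.
VaR = 2.326 × 2.647% = 6.157%; on $300,000 that is $18,471.

$18,470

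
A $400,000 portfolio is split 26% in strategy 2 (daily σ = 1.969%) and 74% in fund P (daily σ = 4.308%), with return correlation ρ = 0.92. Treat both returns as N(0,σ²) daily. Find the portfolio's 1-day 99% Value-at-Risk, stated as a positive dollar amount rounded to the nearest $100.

σ_p² = 0.26²·1.969² + 0.74²·4.308² + 2·0.92·0.26·0.74·1.969·4.308 = 13.4278 (%²).
σ_p = √13.4278 = 3.664%.
At 99%, z = 2.326.
VaR = 2.326 × 3.664% = 8.522%; on $400,000 that is $34,088.

$34,100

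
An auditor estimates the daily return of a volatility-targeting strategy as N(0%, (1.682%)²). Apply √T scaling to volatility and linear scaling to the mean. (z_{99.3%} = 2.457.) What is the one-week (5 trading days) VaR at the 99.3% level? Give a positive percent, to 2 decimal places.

9.24%

σ_{5d} = 1.682% × √5 = 3.761%.
VaR = 2.457 × 3.761% = 9.241%.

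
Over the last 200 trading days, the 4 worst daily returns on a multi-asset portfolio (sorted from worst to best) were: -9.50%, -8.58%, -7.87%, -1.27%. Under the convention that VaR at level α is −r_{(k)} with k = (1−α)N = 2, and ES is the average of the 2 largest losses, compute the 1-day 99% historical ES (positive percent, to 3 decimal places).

9.040%

The 2 worst returns sum to -18.08%.
ES = −(-18.08%) / 2 = 9.04% ≈ 9.040%.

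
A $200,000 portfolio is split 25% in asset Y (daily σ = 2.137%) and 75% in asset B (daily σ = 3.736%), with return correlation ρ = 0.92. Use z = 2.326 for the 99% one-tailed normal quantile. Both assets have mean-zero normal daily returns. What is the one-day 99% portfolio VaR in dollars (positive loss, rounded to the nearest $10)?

σ_p² = 0.25²·2.137² + 0.75²·3.736² + 2·0.92·0.25·0.75·2.137·3.736 = 10.8910 (%²).
σ_p = √10.8910 = 3.300%.
VaR = 2.326 × 3.300% = 7.676%; on $200,000 that is $15,352.

$15,350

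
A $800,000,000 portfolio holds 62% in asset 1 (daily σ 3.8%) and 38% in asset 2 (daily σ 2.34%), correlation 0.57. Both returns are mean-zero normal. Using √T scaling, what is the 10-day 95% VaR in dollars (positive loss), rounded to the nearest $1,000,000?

$123,000,000

σ_p = √(0.62²·3.8² + 0.38²·2.34² + 2·0.57·0.62·0.38·3.8·2.34) = 2.955%.
σ_{10d} = 2.955% × √10 = 9.345%.
z(95%) = 1.645.
VaR = 1.645 × 9.345% = 15.373%; on $800,000,000 that is $122,984,000.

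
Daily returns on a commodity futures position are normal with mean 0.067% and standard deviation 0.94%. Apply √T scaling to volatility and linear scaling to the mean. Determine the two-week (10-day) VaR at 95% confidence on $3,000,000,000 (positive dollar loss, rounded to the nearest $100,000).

At 95%, z = 1.645.
σ_{10d} = 0.94% × √10 = 2.973%; μ_{10d} = 10 × 0.067% = 0.670%.
VaR = −(0.670%) + 1.645 × 2.973% = 4.221%.
On $3,000,000,000: 0.04221 × $3,000,000,000 = $126,630,000.

$126,600,000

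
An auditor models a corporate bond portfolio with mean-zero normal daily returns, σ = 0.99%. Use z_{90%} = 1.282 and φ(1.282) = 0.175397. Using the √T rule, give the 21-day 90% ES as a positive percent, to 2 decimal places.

7.96%

σ_{21d} = 0.99% × √21 = 4.537%.
ES multiplier = φ(z)/(1−α) = 0.175397/0.1 = 1.754.
ES = 4.537% × 1.754 = 7.958%.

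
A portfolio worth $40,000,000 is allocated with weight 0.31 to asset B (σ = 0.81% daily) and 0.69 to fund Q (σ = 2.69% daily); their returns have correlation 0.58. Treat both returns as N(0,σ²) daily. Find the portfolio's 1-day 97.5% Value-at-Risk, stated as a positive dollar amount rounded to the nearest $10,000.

σ_p² = 0.31²·0.81² + 0.69²·2.69² + 2·0.58·0.31·0.69·0.81·2.69 = 4.0488 (%²).
σ_p = √4.0488 = 2.012%.
At 97.5%, z = 1.960.
VaR = 1.960 × 2.012% = 3.944%; on $40,000,000 that is $1,577,600.

$1,580,000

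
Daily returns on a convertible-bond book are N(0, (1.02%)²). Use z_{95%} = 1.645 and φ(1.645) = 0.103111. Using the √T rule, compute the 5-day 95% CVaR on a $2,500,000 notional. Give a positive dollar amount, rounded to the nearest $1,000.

$118,000

σ_{5d} = 1.02% × √5 = 2.281%.
ES multiplier = φ(z)/(1−α) = 0.103111/0.05 = 2.062.
ES = 2.281% × 2.062 = 4.703%; on $2,500,000: $117,575.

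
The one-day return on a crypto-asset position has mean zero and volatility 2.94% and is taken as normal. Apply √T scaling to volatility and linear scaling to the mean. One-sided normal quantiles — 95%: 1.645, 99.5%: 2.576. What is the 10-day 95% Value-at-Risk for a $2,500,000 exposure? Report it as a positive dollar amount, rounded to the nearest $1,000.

σ_{10d} = 2.94% × √10 = 9.297%.
VaR = 1.645 × 9.297% = 15.294%.
On $2,500,000: 0.15294 × $2,500,000 = $382,350.

$382,000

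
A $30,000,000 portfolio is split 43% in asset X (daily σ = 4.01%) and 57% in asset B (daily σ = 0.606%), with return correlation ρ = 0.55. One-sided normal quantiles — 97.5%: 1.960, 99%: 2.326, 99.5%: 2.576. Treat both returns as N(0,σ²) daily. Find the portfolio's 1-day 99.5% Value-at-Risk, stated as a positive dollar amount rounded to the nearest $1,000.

σ_p² = 0.43²·4.01² + 0.57²·0.606² + 2·0.55·0.43·0.57·4.01·0.606 = 3.7477 (%²).
σ_p = √3.7477 = 1.936%.
VaR = 2.576 × 1.936% = 4.987%; on $30,000,000 that is $1,496,100.

$1,496,000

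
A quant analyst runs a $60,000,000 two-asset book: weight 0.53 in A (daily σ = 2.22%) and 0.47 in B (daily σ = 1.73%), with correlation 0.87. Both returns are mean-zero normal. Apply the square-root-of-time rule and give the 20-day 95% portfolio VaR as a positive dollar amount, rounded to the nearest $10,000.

$8,500,000

σ_p = √(0.53²·2.22² + 0.47²·1.73² + 2·0.87·0.53·0.47·2.22·1.73) = 1.926%.
σ_{20d} = 1.926% × √20 = 8.613%.
z(95%) = 1.645.
VaR = 1.645 × 8.613% = 14.168%; on $60,000,000 that is $8,500,800.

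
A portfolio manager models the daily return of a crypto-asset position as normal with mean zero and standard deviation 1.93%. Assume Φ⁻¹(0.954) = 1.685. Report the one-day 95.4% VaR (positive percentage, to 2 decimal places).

3.25%

VaR = z·σ = 1.685 × 1.93% = 3.252%.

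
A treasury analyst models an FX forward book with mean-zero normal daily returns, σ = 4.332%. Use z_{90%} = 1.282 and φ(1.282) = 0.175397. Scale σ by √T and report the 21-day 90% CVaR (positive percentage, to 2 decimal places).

34.82%

σ_{21d} = 4.332% × √21 = 19.852%.
ES multiplier = φ(z)/(1−α) = 0.175397/0.1 = 1.754.
ES = 19.852% × 1.754 = 34.820%.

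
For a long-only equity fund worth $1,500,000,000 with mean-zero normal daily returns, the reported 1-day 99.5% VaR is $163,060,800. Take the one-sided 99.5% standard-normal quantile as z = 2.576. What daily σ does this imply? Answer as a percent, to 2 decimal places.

VaR as a fraction: $163,060,800 / $1,500,000,000 = 10.871%.
σ = VaR / z = 10.871% / 2.576 = 4.220%.

4.22%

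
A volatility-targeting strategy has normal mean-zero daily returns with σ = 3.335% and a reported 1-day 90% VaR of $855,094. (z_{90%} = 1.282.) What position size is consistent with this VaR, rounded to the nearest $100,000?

$20,000,000

VaR as a fraction of value: z·σ = 1.282 × 3.335% = 4.27547%.
Position = $855,094 / 0.0427547 = $20,000,000.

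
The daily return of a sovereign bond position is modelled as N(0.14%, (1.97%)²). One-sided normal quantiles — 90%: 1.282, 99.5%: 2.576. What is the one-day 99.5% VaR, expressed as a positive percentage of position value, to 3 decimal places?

VaR = −μ + z·σ = −(0.14%) + 2.576 × 1.97% = 4.935%.

4.935%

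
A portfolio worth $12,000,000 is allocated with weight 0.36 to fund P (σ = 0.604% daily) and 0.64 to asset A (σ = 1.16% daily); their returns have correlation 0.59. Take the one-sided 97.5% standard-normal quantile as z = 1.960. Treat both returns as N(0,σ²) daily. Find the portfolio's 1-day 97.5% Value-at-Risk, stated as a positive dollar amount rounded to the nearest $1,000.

$209,000

σ_p² = 0.36²·0.604² + 0.64²·1.16² + 2·0.59·0.36·0.64·0.604·1.16 = 0.7889 (%²).
σ_p = √0.7889 = 0.888%.
VaR = 1.960 × 0.888% = 1.740%; on $12,000,000 that is $208,800.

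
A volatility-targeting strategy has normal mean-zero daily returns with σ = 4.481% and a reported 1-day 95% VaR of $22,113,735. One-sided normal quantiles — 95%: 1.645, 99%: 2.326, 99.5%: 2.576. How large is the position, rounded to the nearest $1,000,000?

$300,000,000

VaR as a fraction of value: z·σ = 1.645 × 4.481% = 7.37125%.
Position = $22,113,735 / 0.0737124 = $300,000,000.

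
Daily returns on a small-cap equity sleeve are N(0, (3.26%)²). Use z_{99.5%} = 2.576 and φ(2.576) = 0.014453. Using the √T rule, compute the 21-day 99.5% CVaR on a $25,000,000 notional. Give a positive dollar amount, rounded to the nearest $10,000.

$10,800,000

σ_{21d} = 3.26% × √21 = 14.939%.
ES multiplier = φ(z)/(1−α) = 0.014453/0.005 = 2.891.
ES = 14.939% × 2.891 = 43.189%; on $25,000,000: $10,797,250.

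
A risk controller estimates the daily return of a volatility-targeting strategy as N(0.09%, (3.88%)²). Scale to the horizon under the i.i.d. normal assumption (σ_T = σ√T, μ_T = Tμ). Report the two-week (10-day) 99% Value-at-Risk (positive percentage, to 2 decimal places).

At 99%, z = 2.326.
σ_{10d} = 3.88% × √10 = 12.270%; μ_{10d} = 10 × 0.09% = 0.900%.
VaR = −(0.900%) + 2.326 × 12.270% = 27.640%.

27.64%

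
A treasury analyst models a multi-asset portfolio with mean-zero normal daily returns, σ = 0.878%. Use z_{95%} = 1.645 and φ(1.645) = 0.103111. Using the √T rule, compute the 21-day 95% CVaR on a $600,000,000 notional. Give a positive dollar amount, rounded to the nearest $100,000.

$49,800,000

σ_{21d} = 0.878% × √21 = 4.024%.
ES multiplier = φ(z)/(1−α) = 0.103111/0.05 = 2.062.
ES = 4.024% × 2.062 = 8.297%; on $600,000,000: $49,782,000.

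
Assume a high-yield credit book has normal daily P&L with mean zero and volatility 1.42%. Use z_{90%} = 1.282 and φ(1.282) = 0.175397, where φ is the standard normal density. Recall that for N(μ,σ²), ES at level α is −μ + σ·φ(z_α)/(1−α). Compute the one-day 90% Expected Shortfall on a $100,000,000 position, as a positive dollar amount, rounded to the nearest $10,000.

$2,490,000

Tail multiplier: φ(z)/(1−α) = 0.175397 / 0.1 = 1.754.
ES = 1.42% × 1.754 = 2.491%.
On $100,000,000: 0.02491 × $100,000,000 = $2,491,000.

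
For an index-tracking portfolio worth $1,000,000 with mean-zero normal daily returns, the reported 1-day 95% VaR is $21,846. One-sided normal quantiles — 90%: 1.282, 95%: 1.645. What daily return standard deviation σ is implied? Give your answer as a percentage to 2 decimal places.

VaR as a fraction: $21,846 / $1,000,000 = 2.185%.
σ = VaR / z = 2.185% / 1.645 = 1.328%.

1.33%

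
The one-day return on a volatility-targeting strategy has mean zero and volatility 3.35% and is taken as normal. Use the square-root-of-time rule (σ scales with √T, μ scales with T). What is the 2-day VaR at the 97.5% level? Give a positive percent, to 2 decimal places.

At 97.5%, z = 1.960.
σ_{2d} = 3.35% × √2 = 4.738%.
VaR = 1.960 × 4.738% = 9.286%.

9.29%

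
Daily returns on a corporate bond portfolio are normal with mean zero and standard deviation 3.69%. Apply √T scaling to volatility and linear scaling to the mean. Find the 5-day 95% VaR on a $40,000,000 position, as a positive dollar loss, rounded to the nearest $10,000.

At 95%, z = 1.645.
σ_{5d} = 3.69% × √5 = 8.251%.
VaR = 1.645 × 8.251% = 13.573%.
On $40,000,000: 0.13573 × $40,000,000 = $5,429,200.

$5,430,000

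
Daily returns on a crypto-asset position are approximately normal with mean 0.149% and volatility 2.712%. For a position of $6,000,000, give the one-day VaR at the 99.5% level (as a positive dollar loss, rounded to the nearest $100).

$410,200

At 99.5% one-sided, z = 2.576.
VaR = −μ + z·σ = −(0.149%) + 2.576 × 2.712% = 6.837%.
On $6,000,000: 0.06837 × $6,000,000 = $410,220.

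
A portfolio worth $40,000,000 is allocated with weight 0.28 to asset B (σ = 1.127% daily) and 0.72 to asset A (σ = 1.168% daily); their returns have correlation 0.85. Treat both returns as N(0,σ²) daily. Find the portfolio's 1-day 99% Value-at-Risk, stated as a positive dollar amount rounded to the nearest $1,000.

σ_p² = 0.28²·1.127² + 0.72²·1.168² + 2·0.85·0.28·0.72·1.127·1.168 = 1.2579 (%²).
σ_p = √1.2579 = 1.122%.
At 99%, z = 2.326.
VaR = 2.326 × 1.122% = 2.610%; on $40,000,000 that is $1,044,000.

$1,044,000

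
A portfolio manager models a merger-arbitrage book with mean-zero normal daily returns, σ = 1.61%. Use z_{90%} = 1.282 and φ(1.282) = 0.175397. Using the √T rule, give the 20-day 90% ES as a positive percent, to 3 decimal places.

12.629%

σ_{20d} = 1.61% × √20 = 7.200%.
ES multiplier = φ(z)/(1−α) = 0.175397/0.1 = 1.754.
ES = 7.200% × 1.754 = 12.629%.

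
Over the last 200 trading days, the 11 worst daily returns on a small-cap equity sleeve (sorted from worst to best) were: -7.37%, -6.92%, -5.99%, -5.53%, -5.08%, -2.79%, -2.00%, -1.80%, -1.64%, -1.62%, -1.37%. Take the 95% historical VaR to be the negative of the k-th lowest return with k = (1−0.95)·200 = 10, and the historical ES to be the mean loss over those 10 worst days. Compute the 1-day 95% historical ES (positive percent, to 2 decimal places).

The 10 worst returns sum to -40.74%.
ES = −(-40.74%) / 10 = 4.074% ≈ 4.07%.

4.07%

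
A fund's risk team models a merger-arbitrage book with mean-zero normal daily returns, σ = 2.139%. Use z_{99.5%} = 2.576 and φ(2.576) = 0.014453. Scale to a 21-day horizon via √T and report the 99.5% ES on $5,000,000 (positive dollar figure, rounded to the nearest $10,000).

σ_{21d} = 2.139% × √21 = 9.802%.
ES multiplier = φ(z)/(1−α) = 0.014453/0.005 = 2.891.
ES = 9.802% × 2.891 = 28.338%; on $5,000,000: $1,416,900.

$1,420,000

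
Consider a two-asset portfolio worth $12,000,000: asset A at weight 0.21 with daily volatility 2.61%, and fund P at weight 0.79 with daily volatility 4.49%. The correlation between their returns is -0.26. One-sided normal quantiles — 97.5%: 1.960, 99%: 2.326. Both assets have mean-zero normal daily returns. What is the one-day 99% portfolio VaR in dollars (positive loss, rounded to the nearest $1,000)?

σ_p² = 0.21²·2.61² + 0.79²·4.49² + 2·-0.26·0.21·0.79·2.61·4.49 = 11.8714 (%²).
σ_p = √11.8714 = 3.445%.
VaR = 2.326 × 3.445% = 8.013%; on $12,000,000 that is $961,560.

$962,000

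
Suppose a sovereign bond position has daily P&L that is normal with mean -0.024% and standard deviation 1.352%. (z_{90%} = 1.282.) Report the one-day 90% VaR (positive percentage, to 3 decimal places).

VaR = −μ + z·σ = −(-0.024%) + 1.282 × 1.352% = 1.757%.

1.757%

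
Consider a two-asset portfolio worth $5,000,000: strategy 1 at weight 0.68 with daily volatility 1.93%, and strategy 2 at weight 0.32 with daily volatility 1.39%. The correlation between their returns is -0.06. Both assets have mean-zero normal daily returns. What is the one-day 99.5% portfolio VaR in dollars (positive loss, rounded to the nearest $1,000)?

$175,000

σ_p² = 0.68²·1.93² + 0.32²·1.39² + 2·-0.06·0.68·0.32·1.93·1.39 = 1.8502 (%²).
σ_p = √1.8502 = 1.360%.
At 99.5%, z = 2.576.
VaR = 2.576 × 1.360% = 3.503%; on $5,000,000 that is $175,150.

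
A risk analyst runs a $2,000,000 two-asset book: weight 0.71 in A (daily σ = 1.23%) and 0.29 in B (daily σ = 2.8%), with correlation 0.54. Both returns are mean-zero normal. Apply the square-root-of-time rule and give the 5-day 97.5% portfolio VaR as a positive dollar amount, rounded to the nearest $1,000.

σ_p = √(0.71²·1.23² + 0.29²·2.8² + 2·0.54·0.71·0.29·1.23·2.8) = 1.479%.
σ_{5d} = 1.479% × √5 = 3.307%.
z(97.5%) = 1.960.
VaR = 1.960 × 3.307% = 6.482%; on $2,000,000 that is $129,640.

$130,000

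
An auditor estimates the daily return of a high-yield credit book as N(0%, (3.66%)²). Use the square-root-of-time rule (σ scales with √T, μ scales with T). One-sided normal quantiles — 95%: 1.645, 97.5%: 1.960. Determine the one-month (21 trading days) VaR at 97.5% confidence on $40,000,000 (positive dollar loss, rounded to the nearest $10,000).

$13,150,000

σ_{21d} = 3.66% × √21 = 16.772%.
VaR = 1.960 × 16.772% = 32.873%.
On $40,000,000: 0.32873 × $40,000,000 = $13,149,200.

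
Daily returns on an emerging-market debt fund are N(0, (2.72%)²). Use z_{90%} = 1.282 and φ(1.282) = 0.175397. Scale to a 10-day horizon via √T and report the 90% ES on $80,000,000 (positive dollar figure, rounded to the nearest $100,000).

σ_{10d} = 2.72% × √10 = 8.601%.
ES multiplier = φ(z)/(1−α) = 0.175397/0.1 = 1.754.
ES = 8.601% × 1.754 = 15.086%; on $80,000,000: $12,068,800.

$12,100,000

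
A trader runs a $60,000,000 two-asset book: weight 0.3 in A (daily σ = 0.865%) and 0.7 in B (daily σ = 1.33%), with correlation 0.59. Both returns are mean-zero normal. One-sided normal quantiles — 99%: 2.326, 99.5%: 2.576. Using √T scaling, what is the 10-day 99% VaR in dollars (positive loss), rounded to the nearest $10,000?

σ_p = √(0.3²·0.865² + 0.7²·1.33² + 2·0.59·0.3·0.7·0.865·1.33) = 1.104%.
σ_{10d} = 1.104% × √10 = 3.491%.
VaR = 2.326 × 3.491% = 8.120%; on $60,000,000 that is $4,872,000.

$4,870,000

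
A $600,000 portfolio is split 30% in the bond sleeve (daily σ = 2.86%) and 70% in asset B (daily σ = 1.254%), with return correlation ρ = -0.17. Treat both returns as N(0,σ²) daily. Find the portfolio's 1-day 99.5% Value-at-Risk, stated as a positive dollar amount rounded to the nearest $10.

$17,280

σ_p² = 0.3²·2.86² + 0.7²·1.254² + 2·-0.17·0.3·0.7·2.86·1.254 = 1.2506 (%²).
σ_p = √1.2506 = 1.118%.
At 99.5%, z = 2.576.
VaR = 2.576 × 1.118% = 2.880%; on $600,000 that is $17,280.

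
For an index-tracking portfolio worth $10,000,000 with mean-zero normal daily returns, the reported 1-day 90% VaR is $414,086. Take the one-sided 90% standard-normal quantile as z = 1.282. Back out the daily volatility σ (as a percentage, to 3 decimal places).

3.230%

VaR as a fraction: $414,086 / $10,000,000 = 4.141%.
σ = VaR / z = 4.141% / 1.282 = 3.230%.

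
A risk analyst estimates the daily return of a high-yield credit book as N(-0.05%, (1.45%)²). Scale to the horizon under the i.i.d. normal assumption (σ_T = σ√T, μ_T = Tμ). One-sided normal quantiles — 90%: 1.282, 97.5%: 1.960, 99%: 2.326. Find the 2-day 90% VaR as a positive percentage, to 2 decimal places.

2.73%

σ_{2d} = 1.45% × √2 = 2.051%; μ_{2d} = 2 × -0.05% = -0.100%.
VaR = −(-0.100%) + 1.282 × 2.051% = 2.729%.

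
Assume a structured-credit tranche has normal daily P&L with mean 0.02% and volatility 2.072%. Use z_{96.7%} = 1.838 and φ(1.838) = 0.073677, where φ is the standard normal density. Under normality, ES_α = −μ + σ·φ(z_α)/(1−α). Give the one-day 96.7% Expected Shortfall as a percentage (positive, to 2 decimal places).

4.61%

Tail multiplier: φ(z)/(1−α) = 0.073677 / 0.033 = 2.233.
ES = −(0.02%) + 2.072% × 2.233 = 4.607%.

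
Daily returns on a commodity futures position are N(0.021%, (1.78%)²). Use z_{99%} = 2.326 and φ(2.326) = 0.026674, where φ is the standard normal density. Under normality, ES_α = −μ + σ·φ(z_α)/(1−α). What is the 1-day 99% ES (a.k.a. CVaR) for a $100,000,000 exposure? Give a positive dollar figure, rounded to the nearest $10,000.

$4,730,000

Tail multiplier: φ(z)/(1−α) = 0.026674 / 0.01 = 2.667.
ES = −(0.021%) + 1.78% × 2.667 = 4.726%.
On $100,000,000: 0.04726 × $100,000,000 = $4,726,000.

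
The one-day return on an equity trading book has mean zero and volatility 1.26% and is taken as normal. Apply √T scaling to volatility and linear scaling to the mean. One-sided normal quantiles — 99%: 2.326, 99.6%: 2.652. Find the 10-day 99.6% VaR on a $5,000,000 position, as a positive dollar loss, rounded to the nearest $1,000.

σ_{10d} = 1.26% × √10 = 3.984%.
VaR = 2.652 × 3.984% = 10.566%.
On $5,000,000: 0.10566 × $5,000,000 = $528,300.

$528,000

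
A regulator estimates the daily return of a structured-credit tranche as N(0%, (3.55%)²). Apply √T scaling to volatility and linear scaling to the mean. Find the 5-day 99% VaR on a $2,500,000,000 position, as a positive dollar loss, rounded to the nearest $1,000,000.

$462,000,000

At 99%, z = 2.326.
σ_{5d} = 3.55% × √5 = 7.938%.
VaR = 2.326 × 7.938% = 18.464%.
On $2,500,000,000: 0.18464 × $2,500,000,000 = $461,600,000.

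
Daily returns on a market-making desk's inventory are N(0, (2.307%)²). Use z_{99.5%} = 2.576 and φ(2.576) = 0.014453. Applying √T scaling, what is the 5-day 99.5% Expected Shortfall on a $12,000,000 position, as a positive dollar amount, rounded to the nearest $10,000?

$1,790,000

σ_{5d} = 2.307% × √5 = 5.159%.
ES multiplier = φ(z)/(1−α) = 0.014453/0.005 = 2.891.
ES = 5.159% × 2.891 = 14.915%; on $12,000,000: $1,789,800.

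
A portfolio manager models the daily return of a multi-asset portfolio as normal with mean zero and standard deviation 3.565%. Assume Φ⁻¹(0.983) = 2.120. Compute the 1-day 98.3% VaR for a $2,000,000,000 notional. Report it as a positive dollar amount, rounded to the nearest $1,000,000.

$151,000,000

VaR = z·σ = 2.120 × 3.565% = 7.558%.
On $2,000,000,000: 0.07558 × $2,000,000,000 = $151,160,000.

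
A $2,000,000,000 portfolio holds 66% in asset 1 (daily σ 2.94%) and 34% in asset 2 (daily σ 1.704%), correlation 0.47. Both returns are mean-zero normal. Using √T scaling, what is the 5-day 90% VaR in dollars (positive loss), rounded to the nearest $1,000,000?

σ_p = √(0.66²·2.94² + 0.34²·1.704² + 2·0.47·0.66·0.34·2.94·1.704) = 2.271%.
σ_{5d} = 2.271% × √5 = 5.078%.
z(90%) = 1.282.
VaR = 1.282 × 5.078% = 6.510%; on $2,000,000,000 that is $130,200,000.

$130,000,000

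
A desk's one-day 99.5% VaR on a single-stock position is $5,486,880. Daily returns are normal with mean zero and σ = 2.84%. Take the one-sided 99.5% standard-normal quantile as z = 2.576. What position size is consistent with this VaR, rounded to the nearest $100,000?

$75,000,000

VaR as a fraction of value: z·σ = 2.576 × 2.84% = 7.31584%.
Position = $5,486,880 / 0.0731584 = $75,000,000.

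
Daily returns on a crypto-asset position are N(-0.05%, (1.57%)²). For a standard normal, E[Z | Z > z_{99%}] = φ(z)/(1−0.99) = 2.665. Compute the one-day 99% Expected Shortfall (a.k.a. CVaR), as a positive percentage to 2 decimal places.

4.23%

ES = −(-0.05%) + 1.57% × 2.665 = 4.234%.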